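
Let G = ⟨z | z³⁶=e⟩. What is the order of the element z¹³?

Compute successive powers until reaching e:
  (z¹³)¹ = z¹³, (z¹³)² = z²⁶, (z¹³)³ = z³, (z¹³)⁴ = z¹⁶, (z¹³)⁵ = z²⁹, (z¹³)⁶ = z⁶, (z¹³)⁷ = z¹⁹, (z¹³)⁸ = z³², (z¹³)⁹ = z⁹, (z¹³)¹⁰ = z²², (z¹³)¹¹ = z³⁵, (z¹³)¹² = z¹², (z¹³)¹³ = z²⁵, (z¹³)¹⁴ = z², (z¹³)¹⁵ = z¹⁵, (z¹³)¹⁶ = z²⁸, (z¹³)¹⁷ = z⁵, (z¹³)¹⁸ = z¹⁸, (z¹³)¹⁹ = z³¹, (z¹³)²⁰ = z⁸, (z¹³)²¹ = z²¹, (z¹³)²² = z³⁴, (z¹³)²³ = z¹¹, (z¹³)²⁴ = z²⁴, (z¹³)²⁵ = z, (z¹³)²⁶ = z¹⁴, (z¹³)²⁷ = z²⁷, (z¹³)²⁸ = z⁴, (z¹³)²⁹ = z¹⁷, (z¹³)³⁰ = z³⁰, (z¹³)³¹ = z⁷, (z¹³)³² = z²⁰, (z¹³)³³ = z³³, (z¹³)³⁴ = z¹⁰, (z¹³)³⁵ = z²³, (z¹³)³⁶ = e.
The smallest positive k with (z¹³)ᵏ = e is 36.

Answer: 36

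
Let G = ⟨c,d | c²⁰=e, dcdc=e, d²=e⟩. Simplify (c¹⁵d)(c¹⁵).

Compute (c¹⁵d) · (c¹⁵) by multiplying left to right and reducing via the relations at each step:
  (c¹⁵d) · c¹⁵ = d

Answer: d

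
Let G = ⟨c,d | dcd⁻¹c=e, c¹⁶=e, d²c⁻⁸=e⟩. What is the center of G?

An element z ∈ Z(G) iff z commutes with every generator.
For example c⁸ is central: (c⁸)·c = c⁹ = c·(c⁸); (c⁸)·d = d⁻¹ = d·(c⁸).
Whereas c ∉ Z(G) since c·d = cd ≠ c⁷d⁻¹ = d·c.
Checking each of the 32 elements this way gives Z(G) = {e, c⁸}, of order 2.

Answer: {e, c⁸}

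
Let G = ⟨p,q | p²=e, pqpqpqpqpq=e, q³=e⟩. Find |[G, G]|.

G' = [G, G] is generated by all commutators. The generator-pair commutators are: [p, q] = pqpq².
The subgroup they normally generate is {e, p, q, q², pq, pqp, pqpq, pqpqp, q²pq²p, q²pq², q²p, pq², qp, qpq, qpqp, pq²pq²p, pq²pq², pq²p, q²pq, q²pqp, q²pqpq, qpq²pq², qpq²p, qpq², pqpq², pq²pq, pq²pqp, pq²pqpq, pqpq²pq², pqpq²p, q²pq²pq, pqpq²pq, pqpq²pqp, pqpq²pqpq, q²pq²pqpq², q²pq²pqp, q²pq²pqpq, q²pqpq²pq², q²pqpq²p, q²pqpq², qpqpq², qpq²pq, qpq²pqp, qpq²pqpq, qpqpq²pq², qpqpq²p, qpqpq²pq, pq²pqpq²pq², pq²pqpq²p, pq²pqpq², q²pqpq²pq, q²pqpq²pqp, qpq²pqpq²p, qpq²pqpq², pq²pqpq²pq, pq²pqpq²pqp, pqpq²pqpq²p, pqpq²pqpq², pqpq²pqpq²pq, qpq²pqpq²pq}, of order 60.
Check: |G/G'| = 60/60 = 1 is the order of the abelianisation.

Answer: 60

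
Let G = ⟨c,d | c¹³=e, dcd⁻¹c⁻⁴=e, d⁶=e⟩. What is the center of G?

An element z ∈ Z(G) iff z commutes with every generator.
For example e is central: e·c = c = c·e; e·d = d = d·e.
Whereas c ∉ Z(G) since c·d = cd ≠ c⁴d = d·c.
Checking each of the 78 elements this way gives Z(G) = {e}, of order 1.

Answer: {e}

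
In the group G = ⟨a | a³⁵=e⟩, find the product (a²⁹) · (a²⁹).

Compute (a²⁹) · (a²⁹) by multiplying left to right and reducing via the relations at each step:
  (a²⁹) · a²⁹ = a²³

Answer: a²³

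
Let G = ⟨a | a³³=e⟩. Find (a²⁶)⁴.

Compute successive powers of (a²⁶), reducing at each step:
  (a²⁶)²: (a²⁶) · a²⁶ = a¹⁹
  (a²⁶)³: (a¹⁹) · a²⁶ = a¹²
  (a²⁶)⁴: (a¹²) · a²⁶ = a⁵

Answer: a⁵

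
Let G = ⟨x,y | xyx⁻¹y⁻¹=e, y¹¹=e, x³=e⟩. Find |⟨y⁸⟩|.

|⟨y⁸⟩| equals the order of y⁸. Compute successive powers until reaching e:
  (y⁸)¹ = y⁸, (y⁸)² = y⁵, (y⁸)³ = y², (y⁸)⁴ = y¹⁰, (y⁸)⁵ = y⁷, (y⁸)⁶ = y⁴, (y⁸)⁷ = y, (y⁸)⁸ = y⁹, (y⁸)⁹ = y⁶, (y⁸)¹⁰ = y³, (y⁸)¹¹ = e.
The smallest positive k with (y⁸)ᵏ = e is 11, so |⟨y⁸⟩| = 11.

Answer: 11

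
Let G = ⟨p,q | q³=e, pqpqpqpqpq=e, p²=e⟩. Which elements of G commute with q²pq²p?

⟨q²pq²p⟩ ⊆ C_G(q²pq²p) since powers of q²pq²p commute with q²pq²p; so |C_G(q²pq²p)| ≥ |⟨q²pq²p⟩| = 5.
By orbit–stabilizer, |C_G(q²pq²p)| = |G| / |conj. class of q²pq²p| = 60 / 12 = 5.
The 5 elements commuting with q²pq²p are {e, pq, pqpq, q²pq²p, q²p}.

Answer: {e, pq, pqpq, q²pq²p, q²p}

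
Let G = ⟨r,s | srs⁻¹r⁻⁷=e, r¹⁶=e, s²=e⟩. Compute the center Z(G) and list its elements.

An element z ∈ Z(G) iff z commutes with every generator.
For example r⁸ is central: (r⁸)·r = r⁹ = r·(r⁸); (r⁸)·s = r⁸s = s·(r⁸).
Whereas r ∉ Z(G) since r·s = rs ≠ r⁷s = s·r.
Checking each of the 32 elements this way gives Z(G) = {e, r⁸}, of order 2.

Answer: {e, r⁸}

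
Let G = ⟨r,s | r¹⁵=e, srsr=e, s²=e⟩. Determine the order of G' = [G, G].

G' = [G, G] is generated by all commutators. The generator-pair commutators are: [r, s] = r².
The subgroup they normally generate is {e, r, r², r³, r⁴, r⁵, r⁶, r⁷, r⁸, r⁹, r¹⁰, r¹¹, r¹², r¹³, r¹⁴}, of order 15.
Check: |G/G'| = 30/15 = 2 is the order of the abelianisation.

Answer: 15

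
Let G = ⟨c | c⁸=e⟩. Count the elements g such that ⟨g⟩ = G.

G is cyclic of order 8. An element generates G iff its order is 8, and a cyclic group of order 8 has exactly φ(8) = 4 such elements.

Answer: 4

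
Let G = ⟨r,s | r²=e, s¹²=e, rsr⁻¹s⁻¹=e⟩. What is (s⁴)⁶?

Compute successive powers of (s⁴), reducing at each step:
  (s⁴)²: (s⁴) · s⁴ = s⁸
  (s⁴)³: (s⁸) · s⁴ = e
  (s⁴)⁴: e · s⁴ = s⁴
  (s⁴)⁵: (s⁴) · s⁴ = s⁸
  (s⁴)⁶: (s⁸) · s⁴ = e

Answer: e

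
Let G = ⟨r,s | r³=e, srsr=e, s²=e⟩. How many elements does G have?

Enumerate words in the generators, reducing via the relations: the distinct elements are
  {e, r, s, rs, r², r²s}.
No further products give new elements, so |G| = 6.

Answer: 6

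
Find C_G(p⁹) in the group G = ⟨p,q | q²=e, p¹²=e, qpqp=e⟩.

⟨p⁹⟩ ⊆ C_G(p⁹) since powers of p⁹ commute with p⁹; so |C_G(p⁹)| ≥ |⟨p⁹⟩| = 4.
By orbit–stabilizer, |C_G(p⁹)| = |G| / |conj. class of p⁹| = 24 / 2 = 12.
The 12 elements commuting with p⁹ are {e, p, p², p³, p⁴, p⁵, p⁶, p⁷, p⁸, p⁹, p¹⁰, p¹¹}.

Answer: {e, p, p², p³, p⁴, p⁵, p⁶, p⁷, p⁸, p⁹, p¹⁰, p¹¹}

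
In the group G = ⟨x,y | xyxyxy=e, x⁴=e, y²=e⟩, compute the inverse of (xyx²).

The order of (xyx²) is 3 (smallest k with (xyx²)ᵏ = e), so (xyx²)⁻¹ = (xyx²)² = x²yx³.
Check: (xyx²) · (x²yx³) → (xyx²) · x² = xy;   (xy) · y = x;   x · x³ = e, giving e as required.

Answer: x²yx³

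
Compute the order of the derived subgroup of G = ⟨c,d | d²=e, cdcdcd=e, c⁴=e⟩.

G' = [G, G] is generated by all commutators. The generator-pair commutators are: [c, d] = c²dc.
The subgroup they normally generate is {e, c², cd, dc³, c²dc, c³d, c²dc³, dc, cdc², dc²d, c²dc²d, c³dc²}, of order 12.
Check: |G/G'| = 24/12 = 2 is the order of the abelianisation.

Answer: 12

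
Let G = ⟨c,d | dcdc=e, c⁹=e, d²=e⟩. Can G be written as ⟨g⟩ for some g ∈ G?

Every cyclic group is abelian. But c·d = cd while d·c = c⁸d, so c·d ≠ d·c and G is not abelian. Hence G is not cyclic.

Answer: No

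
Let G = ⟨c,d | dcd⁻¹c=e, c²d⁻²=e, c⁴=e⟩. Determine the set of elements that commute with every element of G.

An element z ∈ Z(G) iff z commutes with every generator.
For example c² is central: (c²)·c = c³ = c·(c²); (c²)·d = d⁻¹ = d·(c²).
Whereas c ∉ Z(G) since c·d = cd ≠ cd⁻¹ = d·c.
Checking each of the 8 elements this way gives Z(G) = {e, c²}, of order 2.

Answer: {e, c²}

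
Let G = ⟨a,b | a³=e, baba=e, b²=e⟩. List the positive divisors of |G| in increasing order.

|G| = 6 = 2 · 3. By Lagrange's theorem the order of any subgroup divides 6; the divisors of 6 are 1, 2, 3, 6.

Answer: 1, 2, 3, 6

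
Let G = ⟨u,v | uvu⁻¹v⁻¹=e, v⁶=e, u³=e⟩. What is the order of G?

Enumerate words in the generators, reducing via the relations: the distinct elements are
  {e, u, v, uv, u², v², v³, v⁴, v⁵, uv², uv³, uv⁴, uv⁵, u²v, u²v², u²v³, u²v⁴, u²v⁵}.
No further products give new elements, so |G| = 18.

Answer: 18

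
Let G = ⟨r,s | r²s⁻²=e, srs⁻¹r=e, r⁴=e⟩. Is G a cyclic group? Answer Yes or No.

Every cyclic group is abelian. But r·s = rs while s·r = rs⁻¹, so r·s ≠ s·r and G is not abelian. Hence G is not cyclic.

Answer: No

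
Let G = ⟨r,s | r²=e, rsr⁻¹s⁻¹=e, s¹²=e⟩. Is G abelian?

Each pair of generators commutes: r·s = rs = s·r. Since the generators pairwise commute, every element of G commutes with every other, so G is abelian.

Answer: Yes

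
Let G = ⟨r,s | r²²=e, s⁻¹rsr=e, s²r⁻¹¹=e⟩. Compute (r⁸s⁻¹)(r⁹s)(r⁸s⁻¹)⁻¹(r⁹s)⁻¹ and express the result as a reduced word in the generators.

[(r⁸s⁻¹), (r⁹s)] = (r⁸s⁻¹)·(r⁹s)·(r⁸s⁻¹)⁻¹·(r⁹s)⁻¹.
  (r⁸s⁻¹) · (r⁹s) = r²¹
  (r²¹) · (r⁸s) = r⁷s
  (r⁷s) · (r⁹s⁻¹) = r²⁰

Answer: r²⁰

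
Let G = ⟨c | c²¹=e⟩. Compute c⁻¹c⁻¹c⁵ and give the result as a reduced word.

Multiply left to right, reducing at each step:
  (c²⁰) · c⁻¹ = c¹⁹
  (c¹⁹) · c⁵ = c³

Answer: c³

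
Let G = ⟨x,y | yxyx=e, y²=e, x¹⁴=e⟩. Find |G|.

Enumerate words in the generators, reducing via the relations: the distinct elements are
  {e, x, y, xy, x², x³, x⁴, x⁵, x⁶, x⁷, x⁸, x⁹, x²y, x³y, x¹², x¹³, x¹¹, x¹⁰, x⁴y, x⁵y, x⁶y, x⁷y, x⁸y, x⁹y, x¹²y, x¹³y, x¹¹y, x¹⁰y}.
No further products give new elements, so |G| = 28.

Answer: 28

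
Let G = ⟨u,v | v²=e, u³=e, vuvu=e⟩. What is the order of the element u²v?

Compute successive powers until reaching e:
  (u²v)¹ = u²v, (u²v)² = e.
The smallest positive k with (u²v)ᵏ = e is 2.

Answer: 2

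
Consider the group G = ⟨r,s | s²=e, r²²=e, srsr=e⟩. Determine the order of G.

Enumerate words in the generators, reducing via the relations: the distinct elements are
  {e, r, s, rs, r², r³, r⁴, r⁵, r⁶, r⁷, r⁸, r⁹, r²s, r²¹, r²⁰, r³s, r¹², r¹³, r¹¹, r¹⁰, r¹⁴, r¹⁵, r¹⁶, r¹⁷, r¹⁸, r¹⁹, r⁴s, r⁵s, r⁶s, r⁷s, r⁸s, r⁹s, r²¹s, r²⁰s, r¹²s, r¹³s, r¹¹s, r¹⁰s, r¹⁴s, r¹⁵s, r¹⁶s, r¹⁷s, r¹⁸s, r¹⁹s}.
No further products give new elements, so |G| = 44.

Answer: 44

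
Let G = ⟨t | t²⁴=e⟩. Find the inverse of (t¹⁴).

The order of (t¹⁴) is 12 (smallest k with (t¹⁴)ᵏ = e), so (t¹⁴)⁻¹ = (t¹⁴)¹¹ = t¹⁰.
Check: (t¹⁴) · (t¹⁰) → (t¹⁴) · t¹⁰ = e, giving e as required.

Answer: t¹⁰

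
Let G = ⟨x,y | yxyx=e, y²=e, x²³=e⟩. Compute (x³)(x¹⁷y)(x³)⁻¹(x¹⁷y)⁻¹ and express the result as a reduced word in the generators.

[(x³), (x¹⁷y)] = (x³)·(x¹⁷y)·(x³)⁻¹·(x¹⁷y)⁻¹.
  (x³) · (x¹⁷y) = x²⁰y
  (x²⁰y) · (x²⁰) = y
  y · (x¹⁷y) = x⁶

Answer: x⁶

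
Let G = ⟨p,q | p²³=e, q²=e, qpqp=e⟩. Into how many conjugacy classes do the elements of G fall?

The conjugacy classes (representative and size) are:
  [e] (size 1), [p] (size 2), [p²¹] (size 2), [p²⁰] (size 2), [p⁴] (size 2), [p¹⁸] (size 2), [p⁶] (size 2), [p¹⁶] (size 2), [p⁸] (size 2), [p⁹] (size 2), [p¹⁰] (size 2), [p¹²] (size 2), [p¹⁸q] (size 23).
Class equation: 1 + 2 + 2 + 2 + 2 + 2 + 2 + 2 + 2 + 2 + 2 + 2 + 23 = 46 = |G|. So G has 13 conjugacy classes.

Answer: 13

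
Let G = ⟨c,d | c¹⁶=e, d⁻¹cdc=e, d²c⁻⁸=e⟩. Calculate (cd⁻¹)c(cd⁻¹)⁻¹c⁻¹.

[(cd⁻¹), c] = (cd⁻¹)·c·(cd⁻¹)⁻¹·c⁻¹.
  (cd⁻¹) · c = d⁻¹
  (d⁻¹) · (cd) = c¹⁵
  (c¹⁵) · (c¹⁵) = c¹⁴

Answer: c¹⁴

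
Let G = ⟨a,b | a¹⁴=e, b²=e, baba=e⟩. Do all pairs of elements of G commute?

a·b = ab but b·a = a¹³b, so a·b ≠ b·a and G is not abelian.

Answer: No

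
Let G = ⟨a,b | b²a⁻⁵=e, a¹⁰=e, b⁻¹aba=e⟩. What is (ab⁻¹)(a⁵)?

Compute (ab⁻¹) · (a⁵) by multiplying left to right and reducing via the relations at each step:
  (ab⁻¹) · a⁵ = ab

Answer: ab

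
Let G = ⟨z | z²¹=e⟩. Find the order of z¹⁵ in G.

Compute successive powers until reaching e:
  (z¹⁵)¹ = z¹⁵, (z¹⁵)² = z⁹, (z¹⁵)³ = z³, (z¹⁵)⁴ = z¹⁸, (z¹⁵)⁵ = z¹², (z¹⁵)⁶ = z⁶, (z¹⁵)⁷ = e.
The smallest positive k with (z¹⁵)ᵏ = e is 7.

Answer: 7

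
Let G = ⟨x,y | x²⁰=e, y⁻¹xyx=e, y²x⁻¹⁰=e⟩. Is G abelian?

x·y = xy but y·x = x⁹y⁻¹, so x·y ≠ y·x and G is not abelian.

Answer: No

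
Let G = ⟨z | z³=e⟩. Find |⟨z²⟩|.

|⟨z²⟩| equals the order of z². Compute successive powers until reaching e:
  (z²)¹ = z², (z²)² = z, (z²)³ = e.
The smallest positive k with (z²)ᵏ = e is 3, so |⟨z²⟩| = 3.

Answer: 3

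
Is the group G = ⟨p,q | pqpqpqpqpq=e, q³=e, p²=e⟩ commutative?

p·q = pq but q·p = qp, so p·q ≠ q·p and G is not abelian.

Answer: No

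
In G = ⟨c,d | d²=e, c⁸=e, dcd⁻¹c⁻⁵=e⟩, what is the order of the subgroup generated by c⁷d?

|⟨c⁷d⟩| equals the order of c⁷d. Compute successive powers until reaching e:
  (c⁷d)¹ = c⁷d, (c⁷d)² = c², (c⁷d)³ = cd, (c⁷d)⁴ = c⁴, (c⁷d)⁵ = c³d, (c⁷d)⁶ = c⁶, (c⁷d)⁷ = c⁵d, (c⁷d)⁸ = e.
The smallest positive k with (c⁷d)ᵏ = e is 8, so |⟨c⁷d⟩| = 8.

Answer: 8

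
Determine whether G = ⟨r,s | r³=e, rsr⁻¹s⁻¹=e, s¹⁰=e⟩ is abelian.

Each pair of generators commutes: r·s = rs = s·r. Since the generators pairwise commute, every element of G commutes with every other, so G is abelian.

Answer: Yes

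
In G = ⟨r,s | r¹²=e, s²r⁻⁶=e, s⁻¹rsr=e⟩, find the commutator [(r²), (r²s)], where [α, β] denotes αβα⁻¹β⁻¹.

[(r²), (r²s)] = (r²)·(r²s)·(r²)⁻¹·(r²s)⁻¹.
  (r²) · (r²s) = r⁴s
  (r⁴s) · (r¹⁰) = s⁻¹
  (s⁻¹) · (r²s⁻¹) = r⁴

Answer: r⁴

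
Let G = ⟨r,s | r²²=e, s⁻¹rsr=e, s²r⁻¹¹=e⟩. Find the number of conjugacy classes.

The conjugacy classes (representative and size) are:
  [e] (size 1), [r²¹] (size 2), [r²] (size 2), [r³] (size 2), [r¹⁸] (size 2), [r¹⁷] (size 2), [r⁶] (size 2), [r⁷] (size 2), [r⁸] (size 2), [r¹³] (size 2), [r¹²] (size 2), [r¹¹] (size 1), [r¹⁰s] (size 11), [r⁷s] (size 11).
Class equation: 1 + 2 + 2 + 2 + 2 + 2 + 2 + 2 + 2 + 2 + 2 + 1 + 11 + 11 = 44 = |G|. So G has 14 conjugacy classes.

Answer: 14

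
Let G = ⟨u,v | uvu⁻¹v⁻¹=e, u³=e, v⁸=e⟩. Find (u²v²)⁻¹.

The order of (u²v²) is 12 (smallest k with (u²v²)ᵏ = e), so (u²v²)⁻¹ = (u²v²)¹¹ = uv⁶.
Check: (u²v²) · (uv⁶) → (u²v²) · u = v²;   (v²) · v⁶ = e, giving e as required.

Answer: uv⁶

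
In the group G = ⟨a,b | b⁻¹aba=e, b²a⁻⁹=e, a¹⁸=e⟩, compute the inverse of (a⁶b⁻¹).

The order of (a⁶b⁻¹) is 4 (smallest k with (a⁶b⁻¹)ᵏ = e), so (a⁶b⁻¹)⁻¹ = (a⁶b⁻¹)³ = a⁶b.
Check: (a⁶b⁻¹) · (a⁶b) → (a⁶b⁻¹) · a⁶ = b⁻¹;   (b⁻¹) · b = e, giving e as required.

Answer: a⁶b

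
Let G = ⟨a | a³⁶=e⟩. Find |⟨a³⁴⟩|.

|⟨a³⁴⟩| equals the order of a³⁴. Compute successive powers until reaching e:
  (a³⁴)¹ = a³⁴, (a³⁴)² = a³², (a³⁴)³ = a³⁰, (a³⁴)⁴ = a²⁸, (a³⁴)⁵ = a²⁶, (a³⁴)⁶ = a²⁴, (a³⁴)⁷ = a²², (a³⁴)⁸ = a²⁰, (a³⁴)⁹ = a¹⁸, (a³⁴)¹⁰ = a¹⁶, (a³⁴)¹¹ = a¹⁴, (a³⁴)¹² = a¹², (a³⁴)¹³ = a¹⁰, (a³⁴)¹⁴ = a⁸, (a³⁴)¹⁵ = a⁶, (a³⁴)¹⁶ = a⁴, (a³⁴)¹⁷ = a², (a³⁴)¹⁸ = e.
The smallest positive k with (a³⁴)ᵏ = e is 18, so |⟨a³⁴⟩| = 18.

Answer: 18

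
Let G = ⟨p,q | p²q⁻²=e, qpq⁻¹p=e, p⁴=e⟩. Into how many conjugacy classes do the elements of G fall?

The conjugacy classes (representative and size) are:
  [e] (size 1), [p³] (size 2), [p²] (size 1), [q⁻¹] (size 2), [pq] (size 2).
Class equation: 1 + 2 + 1 + 2 + 2 = 8 = |G|. So G has 5 conjugacy classes.

Answer: 5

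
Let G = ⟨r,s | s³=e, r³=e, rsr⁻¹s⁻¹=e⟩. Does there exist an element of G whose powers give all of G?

|G| = 9, but the maximum element order in G is 3 < 9. No single element generates all of G, so G is not cyclic.

Answer: No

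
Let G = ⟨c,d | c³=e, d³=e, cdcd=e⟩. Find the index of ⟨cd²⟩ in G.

First find ord(cd²) by computing successive powers:
  (cd²)¹ = cd², (cd²)² = dc², (cd²)³ = e.
So |⟨cd²⟩| = ord(cd²) = 3. With |G| = 12, by Lagrange [G : ⟨cd²⟩] = 12/3 = 4.

Answer: 4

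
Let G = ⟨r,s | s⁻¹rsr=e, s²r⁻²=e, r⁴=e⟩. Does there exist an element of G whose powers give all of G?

Every cyclic group is abelian. But r·s = rs while s·r = rs⁻¹, so r·s ≠ s·r and G is not abelian. Hence G is not cyclic.

Answer: No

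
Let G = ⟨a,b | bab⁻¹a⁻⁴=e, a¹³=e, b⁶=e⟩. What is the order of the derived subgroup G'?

G' = [G, G] is generated by all commutators. The generator-pair commutators are: [a, b] = a¹⁰.
The subgroup they normally generate is {e, a, a², a³, a⁴, a⁵, a⁶, a⁷, a⁸, a⁹, a¹⁰, a¹¹, a¹²}, of order 13.
Check: |G/G'| = 78/13 = 6 is the order of the abelianisation.

Answer: 13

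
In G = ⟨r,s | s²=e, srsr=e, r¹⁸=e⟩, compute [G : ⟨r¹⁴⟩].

First find ord(r¹⁴) by computing successive powers:
  (r¹⁴)¹ = r¹⁴, (r¹⁴)² = r¹⁰, (r¹⁴)³ = r⁶, (r¹⁴)⁴ = r², (r¹⁴)⁵ = r¹⁶, (r¹⁴)⁶ = r¹², (r¹⁴)⁷ = r⁸, (r¹⁴)⁸ = r⁴, (r¹⁴)⁹ = e.
So |⟨r¹⁴⟩| = ord(r¹⁴) = 9. With |G| = 36, by Lagrange [G : ⟨r¹⁴⟩] = 36/9 = 4.

Answer: 4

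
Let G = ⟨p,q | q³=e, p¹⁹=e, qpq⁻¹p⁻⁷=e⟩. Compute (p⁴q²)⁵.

Compute successive powers of (p⁴q²), reducing at each step:
  (p⁴q²)²: (p⁴q²) · p⁴ = p¹⁰q²;   (p¹⁰q²) · q² = p¹⁰q
  (p⁴q²)³: (p¹⁰q) · p⁴ = q;   q · q² = e
  (p⁴q²)⁴: e · p⁴ = p⁴;   (p⁴) · q² = p⁴q²
  (p⁴q²)⁵: (p⁴q²) · p⁴ = p¹⁰q²;   (p¹⁰q²) · q² = p¹⁰q

Answer: p¹⁰q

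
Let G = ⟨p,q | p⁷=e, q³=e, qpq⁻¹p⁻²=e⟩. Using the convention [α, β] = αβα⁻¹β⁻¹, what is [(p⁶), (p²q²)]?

[(p⁶), (p²q²)] = (p⁶)·(p²q²)·(p⁶)⁻¹·(p²q²)⁻¹.
  (p⁶) · (p²q²) = pq²
  (pq²) · p = p⁵q²
  (p⁵q²) · (p³q) = p³

Answer: p³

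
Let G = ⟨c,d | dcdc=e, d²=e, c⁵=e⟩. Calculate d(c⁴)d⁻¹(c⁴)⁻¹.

[d, (c⁴)] = d·(c⁴)·d⁻¹·(c⁴)⁻¹.
  d · (c⁴) = cd
  (cd) · d = c
  c · c = c²

Answer: c²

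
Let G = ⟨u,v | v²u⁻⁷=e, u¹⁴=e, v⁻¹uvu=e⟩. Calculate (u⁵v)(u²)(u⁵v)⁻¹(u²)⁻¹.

[(u⁵v), (u²)] = (u⁵v)·(u²)·(u⁵v)⁻¹·(u²)⁻¹.
  (u⁵v) · (u²) = u³v
  (u³v) · (u⁵v⁻¹) = u¹²
  (u¹²) · (u¹²) = u¹⁰

Answer: u¹⁰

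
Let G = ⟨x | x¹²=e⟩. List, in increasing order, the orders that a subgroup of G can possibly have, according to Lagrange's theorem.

|G| = 12 = 2² · 3. By Lagrange's theorem the order of any subgroup divides 12; the divisors of 12 are 1, 2, 3, 4, 6, 12.

Answer: 1, 2, 3, 4, 6, 12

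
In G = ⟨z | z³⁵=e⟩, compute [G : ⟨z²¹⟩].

First find ord(z²¹) by computing successive powers:
  (z²¹)¹ = z²¹, (z²¹)² = z⁷, (z²¹)³ = z²⁸, (z²¹)⁴ = z¹⁴, (z²¹)⁵ = e.
So |⟨z²¹⟩| = ord(z²¹) = 5. With |G| = 35, by Lagrange [G : ⟨z²¹⟩] = 35/5 = 7.

Answer: 7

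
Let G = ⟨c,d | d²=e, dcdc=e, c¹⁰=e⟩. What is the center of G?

An element z ∈ Z(G) iff z commutes with every generator.
For example c⁵ is central: (c⁵)·c = c⁶ = c·(c⁵); (c⁵)·d = c⁵d = d·(c⁵).
Whereas c ∉ Z(G) since c·d = cd ≠ c⁹d = d·c.
Checking each of the 20 elements this way gives Z(G) = {e, c⁵}, of order 2.

Answer: {e, c⁵}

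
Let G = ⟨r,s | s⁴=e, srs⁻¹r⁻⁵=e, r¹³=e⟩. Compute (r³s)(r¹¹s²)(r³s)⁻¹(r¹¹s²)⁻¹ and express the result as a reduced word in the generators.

[(r³s), (r¹¹s²)] = (r³s)·(r¹¹s²)·(r³s)⁻¹·(r¹¹s²)⁻¹.
  (r³s) · (r¹¹s²) = r⁶s³
  (r⁶s³) · (r²s³) = r⁹s²
  (r⁹s²) · (r¹¹s²) = r¹¹

Answer: r¹¹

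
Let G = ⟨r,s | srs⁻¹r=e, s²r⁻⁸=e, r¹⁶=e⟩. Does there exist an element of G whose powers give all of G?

Every cyclic group is abelian. But r·s = rs while s·r = r⁷s⁻¹, so r·s ≠ s·r and G is not abelian. Hence G is not cyclic.

Answer: No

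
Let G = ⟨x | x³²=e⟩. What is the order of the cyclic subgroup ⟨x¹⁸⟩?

|⟨x¹⁸⟩| equals the order of x¹⁸. Compute successive powers until reaching e:
  (x¹⁸)¹ = x¹⁸, (x¹⁸)² = x⁴, (x¹⁸)³ = x²², (x¹⁸)⁴ = x⁸, (x¹⁸)⁵ = x²⁶, (x¹⁸)⁶ = x¹², (x¹⁸)⁷ = x³⁰, (x¹⁸)⁸ = x¹⁶, (x¹⁸)⁹ = x², (x¹⁸)¹⁰ = x²⁰, (x¹⁸)¹¹ = x⁶, (x¹⁸)¹² = x²⁴, (x¹⁸)¹³ = x¹⁰, (x¹⁸)¹⁴ = x²⁸, (x¹⁸)¹⁵ = x¹⁴, (x¹⁸)¹⁶ = e.
The smallest positive k with (x¹⁸)ᵏ = e is 16, so |⟨x¹⁸⟩| = 16.

Answer: 16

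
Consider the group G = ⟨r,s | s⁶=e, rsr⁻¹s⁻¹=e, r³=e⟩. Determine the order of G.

Enumerate words in the generators, reducing via the relations: the distinct elements are
  {e, r, s, rs, r², s², s³, s⁴, s⁵, rs², rs³, rs⁴, rs⁵, r²s, r²s², r²s³, r²s⁴, r²s⁵}.
No further products give new elements, so |G| = 18.

Answer: 18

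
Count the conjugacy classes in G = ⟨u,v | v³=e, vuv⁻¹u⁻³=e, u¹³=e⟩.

The conjugacy classes (representative and size) are:
  [e] (size 1), [u] (size 3), [u⁵] (size 3), [u¹⁰] (size 3), [u⁸] (size 3), [u¹⁰v] (size 13), [u⁷v²] (size 13).
Class equation: 1 + 3 + 3 + 3 + 3 + 13 + 13 = 39 = |G|. So G has 7 conjugacy classes.

Answer: 7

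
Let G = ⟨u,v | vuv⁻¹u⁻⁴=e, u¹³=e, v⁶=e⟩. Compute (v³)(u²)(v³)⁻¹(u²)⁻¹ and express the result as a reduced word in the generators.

[(v³), (u²)] = (v³)·(u²)·(v³)⁻¹·(u²)⁻¹.
  (v³) · (u²) = u¹¹v³
  (u¹¹v³) · (v³) = u¹¹
  (u¹¹) · (u¹¹) = u⁹

Answer: u⁹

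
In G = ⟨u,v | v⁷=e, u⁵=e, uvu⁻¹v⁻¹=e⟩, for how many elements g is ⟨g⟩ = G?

G is cyclic of order 35. An element generates G iff its order is 35, and a cyclic group of order 35 has exactly φ(35) = 24 such elements.

Answer: 24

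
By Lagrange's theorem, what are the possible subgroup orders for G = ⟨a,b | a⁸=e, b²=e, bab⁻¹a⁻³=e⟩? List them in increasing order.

|G| = 16 = 2⁴. By Lagrange's theorem the order of any subgroup divides 16; the divisors of 16 are 1, 2, 4, 8, 16.

Answer: 1, 2, 4, 8, 16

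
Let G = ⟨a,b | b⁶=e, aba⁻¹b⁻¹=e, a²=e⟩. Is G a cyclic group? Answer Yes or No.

|G| = 12, but the maximum element order in G is 6 < 12. No single element generates all of G, so G is not cyclic.

Answer: No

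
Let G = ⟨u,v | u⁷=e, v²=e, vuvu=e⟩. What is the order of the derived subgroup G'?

G' = [G, G] is generated by all commutators. The generator-pair commutators are: [u, v] = u².
The subgroup they normally generate is {e, u, u², u³, u⁴, u⁵, u⁶}, of order 7.
Check: |G/G'| = 14/7 = 2 is the order of the abelianisation.

Answer: 7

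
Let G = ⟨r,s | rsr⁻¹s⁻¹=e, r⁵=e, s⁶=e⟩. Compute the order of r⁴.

Compute successive powers until reaching e:
  (r⁴)¹ = r⁴, (r⁴)² = r³, (r⁴)³ = r², (r⁴)⁴ = r, (r⁴)⁵ = e.
The smallest positive k with (r⁴)ᵏ = e is 5.

Answer: 5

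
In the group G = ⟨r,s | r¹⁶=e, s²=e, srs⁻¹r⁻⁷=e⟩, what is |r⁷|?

Compute successive powers until reaching e:
  (r⁷)¹ = r⁷, (r⁷)² = r¹⁴, (r⁷)³ = r⁵, (r⁷)⁴ = r¹², (r⁷)⁵ = r³, (r⁷)⁶ = r¹⁰, (r⁷)⁷ = r, (r⁷)⁸ = r⁸, (r⁷)⁹ = r¹⁵, (r⁷)¹⁰ = r⁶, (r⁷)¹¹ = r¹³, (r⁷)¹² = r⁴, (r⁷)¹³ = r¹¹, (r⁷)¹⁴ = r², (r⁷)¹⁵ = r⁹, (r⁷)¹⁶ = e.
The smallest positive k with (r⁷)ᵏ = e is 16.

Answer: 16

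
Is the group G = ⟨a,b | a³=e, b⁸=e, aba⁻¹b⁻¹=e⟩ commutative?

Each pair of generators commutes: a·b = ab = b·a. Since the generators pairwise commute, every element of G commutes with every other, so G is abelian.

Answer: Yes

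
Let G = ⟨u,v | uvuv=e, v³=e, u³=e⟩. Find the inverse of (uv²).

The order of (uv²) is 3 (smallest k with (uv²)ᵏ = e), so (uv²)⁻¹ = (uv²)² = vu².
Check: (uv²) · (vu²) → (uv²) · v = u;   u · u² = e, giving e as required.

Answer: vu²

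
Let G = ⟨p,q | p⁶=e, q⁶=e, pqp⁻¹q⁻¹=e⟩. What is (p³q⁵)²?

Compute successive powers of (p³q⁵), reducing at each step:
  (p³q⁵)²: (p³q⁵) · p³ = q⁵;   (q⁵) · q⁵ = q⁴

Answer: q⁴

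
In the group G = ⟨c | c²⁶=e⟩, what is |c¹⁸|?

Compute successive powers until reaching e:
  (c¹⁸)¹ = c¹⁸, (c¹⁸)² = c¹⁰, (c¹⁸)³ = c², (c¹⁸)⁴ = c²⁰, (c¹⁸)⁵ = c¹², (c¹⁸)⁶ = c⁴, (c¹⁸)⁷ = c²², (c¹⁸)⁸ = c¹⁴, (c¹⁸)⁹ = c⁶, (c¹⁸)¹⁰ = c²⁴, (c¹⁸)¹¹ = c¹⁶, (c¹⁸)¹² = c⁸, (c¹⁸)¹³ = e.
The smallest positive k with (c¹⁸)ᵏ = e is 13.

Answer: 13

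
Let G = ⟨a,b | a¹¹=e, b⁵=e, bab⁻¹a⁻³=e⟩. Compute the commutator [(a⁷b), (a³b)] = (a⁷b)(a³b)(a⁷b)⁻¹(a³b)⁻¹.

[(a⁷b), (a³b)] = (a⁷b)·(a³b)·(a⁷b)⁻¹·(a³b)⁻¹.
  (a⁷b) · (a³b) = a⁵b²
  (a⁵b²) · (a⁵b⁴) = a⁶b
  (a⁶b) · (a¹⁰b⁴) = a³

Answer: a³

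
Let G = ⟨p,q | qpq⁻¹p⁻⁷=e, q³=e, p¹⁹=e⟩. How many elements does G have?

Enumerate words in the generators, reducing via the relations: the distinct elements are
  {e, p, q, pq, p², p³, p⁴, p⁵, p⁶, p⁷, p⁸, p⁹, q², pq², p²q, p³q, p¹², p¹³, p¹¹, p¹⁰, p¹⁴, p¹⁵, p¹⁶, p¹⁷, p¹⁸, p⁴q, p⁵q, p⁶q, p⁷q, p⁸q, p⁹q, p²q², p³q², p¹²q, p¹³q, p¹¹q, p¹⁰q, p¹⁴q, p¹⁵q, p¹⁶q, p¹⁷q, p¹⁸q, p⁴q², p⁵q², p⁶q², p⁷q², p⁸q², p⁹q², p¹²q², p¹³q², p¹¹q², p¹⁰q², p¹⁴q², p¹⁵q², p¹⁶q², p¹⁷q², p¹⁸q²}.
No further products give new elements, so |G| = 57.

Answer: 57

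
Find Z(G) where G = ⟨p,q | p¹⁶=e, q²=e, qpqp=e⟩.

An element z ∈ Z(G) iff z commutes with every generator.
For example p⁸ is central: (p⁸)·p = p⁹ = p·(p⁸); (p⁸)·q = p⁸q = q·(p⁸).
Whereas p ∉ Z(G) since p·q = pq ≠ p¹⁵q = q·p.
Checking each of the 32 elements this way gives Z(G) = {e, p⁸}, of order 2.

Answer: {e, p⁸}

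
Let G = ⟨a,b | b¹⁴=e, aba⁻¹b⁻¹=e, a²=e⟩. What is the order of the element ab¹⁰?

Compute successive powers until reaching e:
  (ab¹⁰)¹ = ab¹⁰, (ab¹⁰)² = b⁶, (ab¹⁰)³ = ab², (ab¹⁰)⁴ = b¹², (ab¹⁰)⁵ = ab⁸, (ab¹⁰)⁶ = b⁴, (ab¹⁰)⁷ = a, (ab¹⁰)⁸ = b¹⁰, (ab¹⁰)⁹ = ab⁶, (ab¹⁰)¹⁰ = b², (ab¹⁰)¹¹ = ab¹², (ab¹⁰)¹² = b⁸, (ab¹⁰)¹³ = ab⁴, (ab¹⁰)¹⁴ = e.
The smallest positive k with (ab¹⁰)ᵏ = e is 14.

Answer: 14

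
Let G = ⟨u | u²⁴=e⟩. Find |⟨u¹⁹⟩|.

|⟨u¹⁹⟩| equals the order of u¹⁹. Compute successive powers until reaching e:
  (u¹⁹)¹ = u¹⁹, (u¹⁹)² = u¹⁴, (u¹⁹)³ = u⁹, (u¹⁹)⁴ = u⁴, (u¹⁹)⁵ = u²³, (u¹⁹)⁶ = u¹⁸, (u¹⁹)⁷ = u¹³, (u¹⁹)⁸ = u⁸, (u¹⁹)⁹ = u³, (u¹⁹)¹⁰ = u²², (u¹⁹)¹¹ = u¹⁷, (u¹⁹)¹² = u¹², (u¹⁹)¹³ = u⁷, (u¹⁹)¹⁴ = u², (u¹⁹)¹⁵ = u²¹, (u¹⁹)¹⁶ = u¹⁶, (u¹⁹)¹⁷ = u¹¹, (u¹⁹)¹⁸ = u⁶, (u¹⁹)¹⁹ = u, (u¹⁹)²⁰ = u²⁰, (u¹⁹)²¹ = u¹⁵, (u¹⁹)²² = u¹⁰, (u¹⁹)²³ = u⁵, (u¹⁹)²⁴ = e.
The smallest positive k with (u¹⁹)ᵏ = e is 24, so |⟨u¹⁹⟩| = 24.

Answer: 24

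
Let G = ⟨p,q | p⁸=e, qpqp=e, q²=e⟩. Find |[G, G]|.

G' = [G, G] is generated by all commutators. The generator-pair commutators are: [p, q] = p².
The subgroup they normally generate is {e, p², p⁴, p⁶}, of order 4.
Check: |G/G'| = 16/4 = 4 is the order of the abelianisation.

Answer: 4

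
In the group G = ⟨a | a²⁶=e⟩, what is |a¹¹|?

Compute successive powers until reaching e:
  (a¹¹)¹ = a¹¹, (a¹¹)² = a²², (a¹¹)³ = a⁷, (a¹¹)⁴ = a¹⁸, (a¹¹)⁵ = a³, (a¹¹)⁶ = a¹⁴, (a¹¹)⁷ = a²⁵, (a¹¹)⁸ = a¹⁰, (a¹¹)⁹ = a²¹, (a¹¹)¹⁰ = a⁶, (a¹¹)¹¹ = a¹⁷, (a¹¹)¹² = a², (a¹¹)¹³ = a¹³, (a¹¹)¹⁴ = a²⁴, (a¹¹)¹⁵ = a⁹, (a¹¹)¹⁶ = a²⁰, (a¹¹)¹⁷ = a⁵, (a¹¹)¹⁸ = a¹⁶, (a¹¹)¹⁹ = a, (a¹¹)²⁰ = a¹², (a¹¹)²¹ = a²³, (a¹¹)²² = a⁸, (a¹¹)²³ = a¹⁹, (a¹¹)²⁴ = a⁴, (a¹¹)²⁵ = a¹⁵, (a¹¹)²⁶ = e.
The smallest positive k with (a¹¹)ᵏ = e is 26.

Answer: 26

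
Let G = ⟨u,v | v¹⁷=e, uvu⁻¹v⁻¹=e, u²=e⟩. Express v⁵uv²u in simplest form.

Multiply left to right, reducing at each step:
  (v⁵) · u = uv⁵
  (uv⁵) · v² = uv⁷
  (uv⁷) · u = v⁷

Answer: v⁷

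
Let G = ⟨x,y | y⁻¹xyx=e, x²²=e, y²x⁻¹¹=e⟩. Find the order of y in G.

Compute successive powers until reaching e:
  y¹ = y, y² = x¹¹, y³ = y⁻¹, y⁴ = e.
The smallest positive k with yᵏ = e is 4.

Answer: 4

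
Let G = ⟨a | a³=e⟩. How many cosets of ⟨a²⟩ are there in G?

First find ord(a²) by computing successive powers:
  (a²)¹ = a², (a²)² = a, (a²)³ = e.
So |⟨a²⟩| = ord(a²) = 3. With |G| = 3, by Lagrange [G : ⟨a²⟩] = 3/3 = 1.

Answer: 1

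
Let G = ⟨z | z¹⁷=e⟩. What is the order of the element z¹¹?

Compute successive powers until reaching e:
  (z¹¹)¹ = z¹¹, (z¹¹)² = z⁵, (z¹¹)³ = z¹⁶, (z¹¹)⁴ = z¹⁰, (z¹¹)⁵ = z⁴, (z¹¹)⁶ = z¹⁵, (z¹¹)⁷ = z⁹, (z¹¹)⁸ = z³, (z¹¹)⁹ = z¹⁴, (z¹¹)¹⁰ = z⁸, (z¹¹)¹¹ = z², (z¹¹)¹² = z¹³, (z¹¹)¹³ = z⁷, (z¹¹)¹⁴ = z, (z¹¹)¹⁵ = z¹², (z¹¹)¹⁶ = z⁶, (z¹¹)¹⁷ = e.
The smallest positive k with (z¹¹)ᵏ = e is 17.

Answer: 17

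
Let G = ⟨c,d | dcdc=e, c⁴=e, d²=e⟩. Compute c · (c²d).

Compute c · (c²d) by multiplying left to right and reducing via the relations at each step:
  c · c² = c³
  (c³) · d = c³d

Answer: c³d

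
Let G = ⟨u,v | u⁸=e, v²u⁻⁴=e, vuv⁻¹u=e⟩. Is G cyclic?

Every cyclic group is abelian. But u·v = uv while v·u = u³v⁻¹, so u·v ≠ v·u and G is not abelian. Hence G is not cyclic.

Answer: No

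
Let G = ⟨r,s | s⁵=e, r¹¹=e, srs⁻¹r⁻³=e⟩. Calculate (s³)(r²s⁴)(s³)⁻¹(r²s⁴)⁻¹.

[(s³), (r²s⁴)] = (s³)·(r²s⁴)·(s³)⁻¹·(r²s⁴)⁻¹.
  (s³) · (r²s⁴) = r¹⁰s²
  (r¹⁰s²) · (s²) = r¹⁰s⁴
  (r¹⁰s⁴) · (r⁵s) = r⁸

Answer: r⁸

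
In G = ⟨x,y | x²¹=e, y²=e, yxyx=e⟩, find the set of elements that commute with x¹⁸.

⟨x¹⁸⟩ ⊆ C_G(x¹⁸) since powers of x¹⁸ commute with x¹⁸; so |C_G(x¹⁸)| ≥ |⟨x¹⁸⟩| = 7.
By orbit–stabilizer, |C_G(x¹⁸)| = |G| / |conj. class of x¹⁸| = 42 / 2 = 21.
The 21 elements commuting with x¹⁸ are {e, x, x², x³, x⁴, x⁵, x⁶, x⁷, x⁸, x⁹, x¹⁰, x¹¹, x¹², x¹³, x¹⁴, x¹⁵, x¹⁶, x¹⁷, x¹⁸, x¹⁹, x²⁰}.

Answer: {e, x, x², x³, x⁴, x⁵, x⁶, x⁷, x⁸, x⁹, x¹⁰, x¹¹, x¹², x¹³, x¹⁴, x¹⁵, x¹⁶, x¹⁷, x¹⁸, x¹⁹, x²⁰}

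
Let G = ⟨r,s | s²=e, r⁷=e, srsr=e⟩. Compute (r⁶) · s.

Compute (r⁶) · s by multiplying left to right and reducing via the relations at each step:
  (r⁶) · s = r⁶s

Answer: r⁶s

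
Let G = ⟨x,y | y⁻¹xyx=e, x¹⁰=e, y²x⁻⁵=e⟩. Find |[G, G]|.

G' = [G, G] is generated by all commutators. The generator-pair commutators are: [x, y] = x².
The subgroup they normally generate is {e, x², x⁴, x⁶, x⁸}, of order 5.
Check: |G/G'| = 20/5 = 4 is the order of the abelianisation.

Answer: 5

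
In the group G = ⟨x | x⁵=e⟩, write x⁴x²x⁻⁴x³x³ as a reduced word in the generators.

Multiply left to right, reducing at each step:
  (x⁴) · x² = x
  x · x⁻⁴ = x²
  (x²) · x³ = e
  e · x³ = x³

Answer: x³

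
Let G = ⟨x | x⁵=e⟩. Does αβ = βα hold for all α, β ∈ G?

G has a single generator, so G is cyclic and hence abelian.

Answer: Yes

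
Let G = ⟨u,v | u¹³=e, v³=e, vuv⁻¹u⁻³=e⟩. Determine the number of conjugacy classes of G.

The conjugacy classes (representative and size) are:
  [e] (size 1), [u] (size 3), [u⁵] (size 3), [u¹⁰] (size 3), [u⁸] (size 3), [u¹⁰v] (size 13), [u⁷v²] (size 13).
Class equation: 1 + 3 + 3 + 3 + 3 + 13 + 13 = 39 = |G|. So G has 7 conjugacy classes.

Answer: 7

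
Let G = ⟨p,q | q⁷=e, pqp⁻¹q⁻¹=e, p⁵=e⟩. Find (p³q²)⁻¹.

The order of (p³q²) is 35 (smallest k with (p³q²)ᵏ = e), so (p³q²)⁻¹ = (p³q²)³⁴ = p²q⁵.
Check: (p³q²) · (p²q⁵) → (p³q²) · p² = q²;   (q²) · q⁵ = e, giving e as required.

Answer: p²q⁵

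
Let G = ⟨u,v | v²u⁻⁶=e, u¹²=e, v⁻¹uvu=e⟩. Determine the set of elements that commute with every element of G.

An element z ∈ Z(G) iff z commutes with every generator.
For example u⁶ is central: (u⁶)·u = u⁷ = u·(u⁶); (u⁶)·v = v⁻¹ = v·(u⁶).
Whereas u ∉ Z(G) since u·v = uv ≠ u⁵v⁻¹ = v·u.
Checking each of the 24 elements this way gives Z(G) = {e, u⁶}, of order 2.

Answer: {e, u⁶}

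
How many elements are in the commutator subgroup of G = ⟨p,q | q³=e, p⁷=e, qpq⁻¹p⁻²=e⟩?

G' = [G, G] is generated by all commutators. The generator-pair commutators are: [p, q] = p⁶.
The subgroup they normally generate is {e, p, p², p³, p⁴, p⁵, p⁶}, of order 7.
Check: |G/G'| = 21/7 = 3 is the order of the abelianisation.

Answer: 7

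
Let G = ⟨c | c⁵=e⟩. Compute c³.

Compute successive powers of c, reducing at each step:
  c²: c · c = c²
  c³: (c²) · c = c³

Answer: c³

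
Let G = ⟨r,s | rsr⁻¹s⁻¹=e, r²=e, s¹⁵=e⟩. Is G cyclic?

|G| = 30. The element rs has order 30 (its powers give 30 distinct elements), so ⟨rs⟩ = G and G is cyclic.

Answer: Yes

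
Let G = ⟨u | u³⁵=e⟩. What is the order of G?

G is generated by a single element, so G is cyclic. The relator gives u³⁵ = e and no smaller power is forced to be e, so the 35 powers {e, u, u², u³, u⁴, u⁵, u⁶, u⁷, u⁸, u⁹, u²², u²³, u²¹, u²⁰, u²⁴, u²⁵, u²⁶, u²⁷, u²⁸, u²⁹, u³², u³³, u³¹, u³⁰, u³⁴, u¹², u¹³, u¹¹, u¹⁰, u¹⁴, u¹⁵, u¹⁶, u¹⁷, u¹⁸, u¹⁹} are distinct. Hence |G| = 35.

Answer: 35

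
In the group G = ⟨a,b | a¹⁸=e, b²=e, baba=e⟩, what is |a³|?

Compute successive powers until reaching e:
  (a³)¹ = a³, (a³)² = a⁶, (a³)³ = a⁹, (a³)⁴ = a¹², (a³)⁵ = a¹⁵, (a³)⁶ = e.
The smallest positive k with (a³)ᵏ = e is 6.

Answer: 6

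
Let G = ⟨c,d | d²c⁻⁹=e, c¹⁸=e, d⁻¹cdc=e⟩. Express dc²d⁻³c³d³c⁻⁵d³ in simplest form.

Multiply left to right, reducing at each step:
  d · c² = c⁷d⁻¹
  (c⁷d⁻¹) · d⁻³ = c⁷
  (c⁷) · c³ = c¹⁰
  (c¹⁰) · d³ = cd
  (cd) · c⁻⁵ = c⁶d
  (c⁶d) · d³ = c⁶

Answer: c⁶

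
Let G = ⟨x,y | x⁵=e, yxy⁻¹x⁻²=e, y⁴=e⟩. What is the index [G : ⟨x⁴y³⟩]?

First find ord(x⁴y³) by computing successive powers:
  (x⁴y³)¹ = x⁴y³, (x⁴y³)² = xy², (x⁴y³)³ = x²y, (x⁴y³)⁴ = e.
So |⟨x⁴y³⟩| = ord(x⁴y³) = 4. With |G| = 20, by Lagrange [G : ⟨x⁴y³⟩] = 20/4 = 5.

Answer: 5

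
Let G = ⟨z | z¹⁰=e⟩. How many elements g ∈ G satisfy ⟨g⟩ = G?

G is cyclic of order 10. An element generates G iff its order is 10, and a cyclic group of order 10 has exactly φ(10) = 4 such elements.

Answer: 4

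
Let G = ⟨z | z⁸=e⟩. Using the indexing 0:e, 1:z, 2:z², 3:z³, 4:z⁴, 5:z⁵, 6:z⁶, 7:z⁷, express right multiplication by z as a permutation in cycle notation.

(0 1 2 3 4 5 6 7)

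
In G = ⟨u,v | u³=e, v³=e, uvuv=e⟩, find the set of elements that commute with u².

⟨u²⟩ ⊆ C_G(u²) since powers of u² commute with u²; so |C_G(u²)| ≥ |⟨u²⟩| = 3.
By orbit–stabilizer, |C_G(u²)| = |G| / |conj. class of u²| = 12 / 4 = 3.
The 3 elements commuting with u² are {e, u, u²}.

Answer: {e, u, u²}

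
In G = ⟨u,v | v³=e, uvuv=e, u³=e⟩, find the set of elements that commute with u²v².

⟨u²v²⟩ ⊆ C_G(u²v²) since powers of u²v² commute with u²v²; so |C_G(u²v²)| ≥ |⟨u²v²⟩| = 2.
By orbit–stabilizer, |C_G(u²v²)| = |G| / |conj. class of u²v²| = 12 / 3 = 4.
The 4 elements commuting with u²v² are {e, uv, u²v², uv²u}.

Answer: {e, uv, u²v², uv²u}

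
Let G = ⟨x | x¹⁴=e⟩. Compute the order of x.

Compute successive powers until reaching e:
  x¹ = x, x² = x², x³ = x³, x⁴ = x⁴, x⁵ = x⁵, x⁶ = x⁶, x⁷ = x⁷, x⁸ = x⁸, x⁹ = x⁹, x¹⁰ = x¹⁰, x¹¹ = x¹¹, x¹² = x¹², x¹³ = x¹³, x¹⁴ = e.
The smallest positive k with xᵏ = e is 14.

Answer: 14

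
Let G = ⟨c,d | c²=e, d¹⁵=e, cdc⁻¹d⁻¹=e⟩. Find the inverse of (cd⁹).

The order of (cd⁹) is 10 (smallest k with (cd⁹)ᵏ = e), so (cd⁹)⁻¹ = (cd⁹)⁹ = cd⁶.
Check: (cd⁹) · (cd⁶) → (cd⁹) · c = d⁹;   (d⁹) · d⁶ = e, giving e as required.

Answer: cd⁶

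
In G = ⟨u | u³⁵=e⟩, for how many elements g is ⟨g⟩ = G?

G is cyclic of order 35. An element generates G iff its order is 35, and a cyclic group of order 35 has exactly φ(35) = 24 such elements.

Answer: 24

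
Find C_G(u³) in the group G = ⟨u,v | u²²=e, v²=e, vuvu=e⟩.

⟨u³⟩ ⊆ C_G(u³) since powers of u³ commute with u³; so |C_G(u³)| ≥ |⟨u³⟩| = 22.
By orbit–stabilizer, |C_G(u³)| = |G| / |conj. class of u³| = 44 / 2 = 22.
The 22 elements commuting with u³ are {e, u, u², u³, u⁴, u⁵, u⁶, u⁷, u⁸, u⁹, u¹⁰, u¹¹, u¹², u¹³, u¹⁴, u¹⁵, u¹⁶, u¹⁷, u¹⁸, u¹⁹, u²⁰, u²¹}.

Answer: {e, u, u², u³, u⁴, u⁵, u⁶, u⁷, u⁸, u⁹, u¹⁰, u¹¹, u¹², u¹³, u¹⁴, u¹⁵, u¹⁶, u¹⁷, u¹⁸, u¹⁹, u²⁰, u²¹}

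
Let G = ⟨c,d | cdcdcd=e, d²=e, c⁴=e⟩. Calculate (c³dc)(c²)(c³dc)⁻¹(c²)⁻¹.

[(c³dc), (c²)] = (c³dc)·(c²)·(c³dc)⁻¹·(c²)⁻¹.
  (c³dc) · (c²) = c³dc³
  (c³dc³) · (c³dc) = c²dc²d
  (c²dc²d) · (c²) = dc²d

Answer: dc²d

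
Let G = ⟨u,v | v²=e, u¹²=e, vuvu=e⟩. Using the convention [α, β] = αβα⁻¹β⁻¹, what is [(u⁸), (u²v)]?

[(u⁸), (u²v)] = (u⁸)·(u²v)·(u⁸)⁻¹·(u²v)⁻¹.
  (u⁸) · (u²v) = u¹⁰v
  (u¹⁰v) · (u⁴) = u⁶v
  (u⁶v) · (u²v) = u⁴

Answer: u⁴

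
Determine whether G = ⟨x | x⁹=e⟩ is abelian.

G has a single generator, so G is cyclic and hence abelian.

Answer: Yes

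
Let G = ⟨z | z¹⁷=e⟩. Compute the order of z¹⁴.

Compute successive powers until reaching e:
  (z¹⁴)¹ = z¹⁴, (z¹⁴)² = z¹¹, (z¹⁴)³ = z⁸, (z¹⁴)⁴ = z⁵, (z¹⁴)⁵ = z², (z¹⁴)⁶ = z¹⁶, (z¹⁴)⁷ = z¹³, (z¹⁴)⁸ = z¹⁰, (z¹⁴)⁹ = z⁷, (z¹⁴)¹⁰ = z⁴, (z¹⁴)¹¹ = z, (z¹⁴)¹² = z¹⁵, (z¹⁴)¹³ = z¹², (z¹⁴)¹⁴ = z⁹, (z¹⁴)¹⁵ = z⁶, (z¹⁴)¹⁶ = z³, (z¹⁴)¹⁷ = e.
The smallest positive k with (z¹⁴)ᵏ = e is 17.

Answer: 17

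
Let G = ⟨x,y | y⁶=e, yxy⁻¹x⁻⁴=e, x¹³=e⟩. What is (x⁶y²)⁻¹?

The order of (x⁶y²) is 3 (smallest k with (x⁶y²)ᵏ = e), so (x⁶y²)⁻¹ = (x⁶y²)² = x¹¹y⁴.
Check: (x⁶y²) · (x¹¹y⁴) → (x⁶y²) · x¹¹ = y²;   (y²) · y⁴ = e, giving e as required.

Answer: x¹¹y⁴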